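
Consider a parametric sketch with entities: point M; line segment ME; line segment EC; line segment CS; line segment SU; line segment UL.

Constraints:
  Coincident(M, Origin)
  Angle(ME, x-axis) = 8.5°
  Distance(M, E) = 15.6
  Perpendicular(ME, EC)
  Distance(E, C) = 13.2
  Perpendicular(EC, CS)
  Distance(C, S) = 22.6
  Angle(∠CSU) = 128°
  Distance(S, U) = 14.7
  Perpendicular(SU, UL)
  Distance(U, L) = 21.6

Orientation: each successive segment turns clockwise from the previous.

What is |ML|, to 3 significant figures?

11.7

M is at the origin; ME runs at 8.5° with length 15.6, so E = (15.4, 2.31). ME ⟂ EC, so EC runs at -81.5°; with |EC| = 13.2, C = (17.4, -10.7). EC is perpendicular to CS, so CS runs at -172°; with |CS| = 22.6, S = (-4.97, -14.1). ∠CSU = 128.0° gives SU at 136° from the x-axis; with |SU| = 14.7, U = (-15.6, -3.97). SU ⟂ UL, so UL runs at 46.5°; with |UL| = 21.6, L = (-0.767, 11.7). Then |ML| = |L − M| = 11.7.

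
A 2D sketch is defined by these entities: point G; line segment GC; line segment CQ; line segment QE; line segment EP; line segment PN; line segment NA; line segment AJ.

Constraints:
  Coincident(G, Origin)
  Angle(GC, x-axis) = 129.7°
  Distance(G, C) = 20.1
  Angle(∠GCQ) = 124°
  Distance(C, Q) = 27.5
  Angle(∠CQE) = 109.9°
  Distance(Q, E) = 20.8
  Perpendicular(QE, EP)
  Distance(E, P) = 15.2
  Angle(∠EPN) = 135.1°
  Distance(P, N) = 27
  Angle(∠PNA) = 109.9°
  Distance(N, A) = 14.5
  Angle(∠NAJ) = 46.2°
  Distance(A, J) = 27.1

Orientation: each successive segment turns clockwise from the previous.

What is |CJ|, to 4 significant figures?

24.40

G is at the origin; GC runs at 129.7° with length 20.1, so C = (-12.84, 15.46). ∠GCQ = 124.0° gives CQ at 73.70° from the x-axis; with |CQ| = 27.5, Q = (-5.121, 41.86). ∠CQE = 109.9° gives QE at 3.600° from the x-axis; with |QE| = 20.8, E = (15.64, 43.17). QE ⟂ EP, so EP runs at -86.40°; with |EP| = 15.2, P = (16.59, 28.00). ∠EPN = 135.1° gives PN at -131.3° from the x-axis; with |PN| = 27.0, N = (-1.228, 7.711). ∠PNA = 109.9° gives NA at 158.6° from the x-axis; with |NA| = 14.5, A = (-14.73, 13.00). ∠NAJ = 46.2° gives AJ at 24.80° from the x-axis; with |AJ| = 27.1, J = (9.873, 24.37). Then |CJ| = |J − C| = 24.40.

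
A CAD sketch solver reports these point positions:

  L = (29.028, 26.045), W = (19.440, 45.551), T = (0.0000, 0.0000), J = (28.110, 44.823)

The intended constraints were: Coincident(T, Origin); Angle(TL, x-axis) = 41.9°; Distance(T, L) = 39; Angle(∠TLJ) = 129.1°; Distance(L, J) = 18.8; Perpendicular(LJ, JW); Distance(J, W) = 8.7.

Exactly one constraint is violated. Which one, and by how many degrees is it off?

Perpendicular(LJ, JW) — off by 7.60°.

T = (0.00, 0.00) ✓; TL at 41.90° ✓; |TL| = 39.00 ✓; ∠TLJ = 129.1° ✓; |LJ| = 18.80 ✓; ∠(LJ, JW) = 82.40° ✗; |JW| = 8.701 ✓.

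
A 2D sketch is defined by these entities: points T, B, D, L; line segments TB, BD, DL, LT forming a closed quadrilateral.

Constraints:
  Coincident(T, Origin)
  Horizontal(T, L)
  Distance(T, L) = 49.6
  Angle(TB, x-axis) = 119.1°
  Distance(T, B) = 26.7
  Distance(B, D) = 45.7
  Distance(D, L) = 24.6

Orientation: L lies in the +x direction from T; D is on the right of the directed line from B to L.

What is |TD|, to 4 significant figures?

25.15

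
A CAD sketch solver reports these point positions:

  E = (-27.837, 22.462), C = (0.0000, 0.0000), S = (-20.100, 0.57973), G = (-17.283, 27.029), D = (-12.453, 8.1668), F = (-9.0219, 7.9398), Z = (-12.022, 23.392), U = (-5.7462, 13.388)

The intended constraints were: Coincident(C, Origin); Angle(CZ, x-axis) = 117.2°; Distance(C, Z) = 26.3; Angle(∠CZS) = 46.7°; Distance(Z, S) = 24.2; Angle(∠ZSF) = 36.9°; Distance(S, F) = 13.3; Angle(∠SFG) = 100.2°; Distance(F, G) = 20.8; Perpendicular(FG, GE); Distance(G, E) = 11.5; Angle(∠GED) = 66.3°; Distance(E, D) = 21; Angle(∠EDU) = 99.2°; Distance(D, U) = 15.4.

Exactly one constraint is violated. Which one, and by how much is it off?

Distance(D, U) = 15.4 — off by 6.90.

C = (0.00, 0.00) ✓; CZ at 117.2° ✓; |CZ| = 26.30 ✓; ∠CZS = 46.70° ✓; |ZS| = 24.20 ✓; ∠ZSF = 36.90° ✓; |SF| = 13.30 ✓; ∠SFG = 100.2° ✓; |FG| = 20.80 ✓; ∠(FG, GE) = 90.00° ✓; |GE| = 11.50 ✓; ∠GED = 66.30° ✓; |ED| = 21.00 ✓; ∠EDU = 99.20° ✓; |DU| = 8.500 ✗.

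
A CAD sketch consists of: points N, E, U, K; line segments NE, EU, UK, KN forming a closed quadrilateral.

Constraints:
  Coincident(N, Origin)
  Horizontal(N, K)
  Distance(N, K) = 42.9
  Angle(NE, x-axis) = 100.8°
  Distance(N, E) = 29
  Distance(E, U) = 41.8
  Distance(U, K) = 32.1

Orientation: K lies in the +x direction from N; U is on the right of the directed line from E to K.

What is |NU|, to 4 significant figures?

15.41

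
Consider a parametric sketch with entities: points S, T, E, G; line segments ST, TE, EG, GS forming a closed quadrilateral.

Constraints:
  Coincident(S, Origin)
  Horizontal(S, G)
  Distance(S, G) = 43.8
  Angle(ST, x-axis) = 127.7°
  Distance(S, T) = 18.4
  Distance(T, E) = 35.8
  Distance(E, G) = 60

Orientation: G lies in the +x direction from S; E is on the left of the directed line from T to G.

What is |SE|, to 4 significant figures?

46.52

Checks: |TE| = 35.80 ✓; |EG| = 60.00 ✓.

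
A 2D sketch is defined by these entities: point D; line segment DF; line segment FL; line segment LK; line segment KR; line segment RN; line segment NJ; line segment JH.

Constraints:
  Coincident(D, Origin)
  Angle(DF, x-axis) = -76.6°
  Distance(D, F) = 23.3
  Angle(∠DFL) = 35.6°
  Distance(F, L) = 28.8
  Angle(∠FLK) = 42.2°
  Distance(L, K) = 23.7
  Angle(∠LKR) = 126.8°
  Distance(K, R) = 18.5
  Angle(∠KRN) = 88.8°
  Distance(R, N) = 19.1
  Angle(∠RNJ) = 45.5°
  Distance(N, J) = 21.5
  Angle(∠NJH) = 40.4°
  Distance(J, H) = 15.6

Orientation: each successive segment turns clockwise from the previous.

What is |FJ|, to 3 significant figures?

14.7

D is at the origin; DF runs at -76.6° with length 23.3, so F = (5.40, -22.7). ∠DFL = 35.6° gives FL at 139° from the x-axis; with |FL| = 28.8, L = (-16.3, -3.77). ∠FLK = 42.2° gives LK at 1.20° from the x-axis; with |LK| = 23.7, K = (7.36, -3.27). ∠LKR = 126.8° gives KR at -52.0° from the x-axis; with |KR| = 18.5, R = (18.7, -17.9). ∠KRN = 88.8° gives RN at -143° from the x-axis; with |RN| = 19.1, N = (3.45, -29.3). ∠RNJ = 45.5° gives NJ at 82.3° from the x-axis; with |NJ| = 21.5, J = (6.34, -7.99). Then |FJ| = |J − F| = 14.7.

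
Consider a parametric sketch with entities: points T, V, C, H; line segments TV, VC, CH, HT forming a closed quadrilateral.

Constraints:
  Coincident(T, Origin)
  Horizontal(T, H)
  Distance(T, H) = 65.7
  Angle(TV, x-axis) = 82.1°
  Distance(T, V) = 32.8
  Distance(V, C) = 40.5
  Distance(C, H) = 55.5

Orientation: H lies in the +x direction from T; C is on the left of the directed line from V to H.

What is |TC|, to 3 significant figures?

64.6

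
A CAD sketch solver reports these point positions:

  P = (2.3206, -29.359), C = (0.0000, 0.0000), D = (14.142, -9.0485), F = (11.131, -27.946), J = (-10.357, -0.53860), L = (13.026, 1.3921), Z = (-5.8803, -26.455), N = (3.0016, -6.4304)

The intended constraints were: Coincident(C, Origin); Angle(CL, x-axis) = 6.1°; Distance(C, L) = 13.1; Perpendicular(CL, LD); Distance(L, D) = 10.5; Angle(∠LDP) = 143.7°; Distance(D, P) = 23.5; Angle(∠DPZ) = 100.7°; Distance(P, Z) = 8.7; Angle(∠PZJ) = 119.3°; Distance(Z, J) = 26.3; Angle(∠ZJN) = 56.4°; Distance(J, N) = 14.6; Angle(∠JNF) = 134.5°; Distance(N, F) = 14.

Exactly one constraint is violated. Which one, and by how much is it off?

Distance(N, F) = 14 — off by 9.00.

C = (0.00, 0.00) ✓; CL at 6.100° ✓; |CL| = 13.10 ✓; ∠(CL, LD) = 90.00° ✓; |LD| = 10.50 ✓; ∠LDP = 143.7° ✓; |DP| = 23.50 ✓; ∠DPZ = 100.7° ✓; |PZ| = 8.700 ✓; ∠PZJ = 119.3° ✓; |ZJ| = 26.30 ✓; ∠ZJN = 56.40° ✓; |JN| = 14.60 ✓; ∠JNF = 134.5° ✓; |NF| = 23.00 ✗.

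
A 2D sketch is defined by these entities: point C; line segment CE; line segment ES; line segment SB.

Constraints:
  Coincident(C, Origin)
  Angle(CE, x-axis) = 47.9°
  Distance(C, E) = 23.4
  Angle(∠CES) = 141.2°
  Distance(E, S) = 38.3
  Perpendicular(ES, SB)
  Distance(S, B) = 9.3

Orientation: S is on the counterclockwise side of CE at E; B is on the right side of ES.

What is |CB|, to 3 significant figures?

61.4

C is at the origin; CE runs at 47.9° with length 23.4, so E = 23.4·(cos 47.9°, sin 47.9°) = (15.7, 17.4). ∠CES = 141.2°, so ES runs at 47.9° + (180° − 141.2°) = 86.7° from the x-axis; with |ES| = 38.3, S = E + 38.3·(cos 86.7°, sin 86.7°) = (17.9, 55.6). ES ⟂ SB; with |SB| = 9.3 on the right of ES, B = S + 9.3·(0.998, -0.0576) = (27.2, 55.1). Then |CB| = |B − C| = 61.4.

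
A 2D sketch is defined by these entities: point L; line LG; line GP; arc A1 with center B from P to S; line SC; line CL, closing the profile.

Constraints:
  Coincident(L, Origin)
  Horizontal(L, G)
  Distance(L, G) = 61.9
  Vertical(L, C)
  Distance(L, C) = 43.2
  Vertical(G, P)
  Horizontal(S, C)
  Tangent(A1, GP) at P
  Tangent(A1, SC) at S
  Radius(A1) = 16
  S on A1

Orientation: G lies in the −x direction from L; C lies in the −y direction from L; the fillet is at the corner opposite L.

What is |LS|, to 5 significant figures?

63.032

L is at the origin; L and G share the same y with |LG| = 61.9 and G on the −x side, so G = (-61.900, 0.0000). L and C share the same x with |LC| = 43.2 and C on the −y side, so C = (0.0000, -43.200). The virtual corner opposite L is at (-61.900, -43.200). Tangency of A1 to GP means the radius BP is perpendicular to GP and A1 meets SC tangentially, so BS is at right angles to SC, with radius 16.0, so the center B sits 16.0 in from both sides at B = (-45.900, -27.200). That places the tangent points at P = (-61.900, -27.200) on GP and S = (-45.900, -43.200) on SC. Then |LS| = |S − L| = 63.032.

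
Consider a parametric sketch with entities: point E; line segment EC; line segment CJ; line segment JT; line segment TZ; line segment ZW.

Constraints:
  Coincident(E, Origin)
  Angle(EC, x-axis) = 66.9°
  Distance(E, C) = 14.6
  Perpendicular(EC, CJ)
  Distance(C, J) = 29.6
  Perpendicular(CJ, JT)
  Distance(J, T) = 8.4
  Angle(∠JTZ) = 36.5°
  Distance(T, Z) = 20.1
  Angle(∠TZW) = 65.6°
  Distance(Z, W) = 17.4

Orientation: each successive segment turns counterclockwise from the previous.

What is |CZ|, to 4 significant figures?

19.27

CJ is perpendicular to JT, so JT runs at -113.1°; with |JT| = 8.4, T = (-24.79, 17.32). ∠JTZ = 36.5° gives TZ at 30.40° from the x-axis; with |TZ| = 20.1, Z = (-7.458, 27.49). Then |CZ| = |Z − C| = 19.27.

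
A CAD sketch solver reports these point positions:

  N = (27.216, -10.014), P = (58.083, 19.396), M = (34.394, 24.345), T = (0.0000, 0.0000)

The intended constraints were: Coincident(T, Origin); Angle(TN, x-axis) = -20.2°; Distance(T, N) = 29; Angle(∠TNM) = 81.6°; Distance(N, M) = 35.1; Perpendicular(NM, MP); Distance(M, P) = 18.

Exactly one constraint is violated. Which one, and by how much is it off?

Distance(M, P) = 18 — off by 6.20.

T = (0.00, 0.00) ✓; TN at -20.20° ✓; |TN| = 29.00 ✓; ∠TNM = 81.60° ✓; |NM| = 35.10 ✓; ∠(NM, MP) = 90.00° ✓; |MP| = 24.20 ✗.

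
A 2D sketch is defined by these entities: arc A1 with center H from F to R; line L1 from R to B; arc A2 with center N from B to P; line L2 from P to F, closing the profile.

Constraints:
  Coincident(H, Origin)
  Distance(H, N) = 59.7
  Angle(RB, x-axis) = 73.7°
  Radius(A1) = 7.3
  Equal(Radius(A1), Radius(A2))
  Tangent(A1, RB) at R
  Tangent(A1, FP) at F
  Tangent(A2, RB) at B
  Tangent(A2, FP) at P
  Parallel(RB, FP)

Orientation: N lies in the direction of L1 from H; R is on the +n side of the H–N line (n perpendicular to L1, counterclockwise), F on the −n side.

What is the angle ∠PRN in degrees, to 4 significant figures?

6.771°

The slot axis is L1's direction at 73.7°, so u = (cos 73.7°, sin 73.7°) = (0.2807, 0.9598) and n = (−sin 73.7°, cos 73.7°) = (-0.9598, 0.2807). H is at the origin and N lies 59.7 along u from H, so N = 59.7·u = (16.76, 57.30). Tangency of A1 to both parallel lines with radius 7.3 puts R and F at H ± 7.3·n: R = (-7.007, 2.049), F = (7.007, -2.049). Equal radii place B and P the same way about N: B = N + 7.3·n = (9.749, 59.35), P = N − 7.3·n = (23.76, 55.25). Then cos ∠PRN = RP·RN / (|RP||RN|), giving 6.771°.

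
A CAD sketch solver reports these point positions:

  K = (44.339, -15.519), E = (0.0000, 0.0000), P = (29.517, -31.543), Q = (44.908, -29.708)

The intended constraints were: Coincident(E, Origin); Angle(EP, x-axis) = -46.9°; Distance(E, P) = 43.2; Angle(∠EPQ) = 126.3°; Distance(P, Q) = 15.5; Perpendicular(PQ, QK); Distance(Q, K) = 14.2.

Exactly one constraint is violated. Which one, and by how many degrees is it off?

Perpendicular(PQ, QK) — off by 4.50°.

E = (0.00, 0.00) ✓; EP at -46.90° ✓; |EP| = 43.20 ✓; ∠EPQ = 126.3° ✓; |PQ| = 15.50 ✓; ∠(PQ, QK) = 85.50° ✗; |QK| = 14.20 ✓.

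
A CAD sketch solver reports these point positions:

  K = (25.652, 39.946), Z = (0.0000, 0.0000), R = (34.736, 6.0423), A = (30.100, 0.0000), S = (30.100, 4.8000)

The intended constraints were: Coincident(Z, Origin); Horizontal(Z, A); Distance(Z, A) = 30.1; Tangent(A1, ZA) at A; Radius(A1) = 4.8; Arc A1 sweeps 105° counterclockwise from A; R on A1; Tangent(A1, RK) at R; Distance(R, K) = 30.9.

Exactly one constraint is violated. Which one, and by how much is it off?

Distance(R, K) = 30.9 — off by 4.20.

Z = (0.00, 0.00) ✓; Z.y = 0.00, A.y = 0.00 ✓; |ZA| = 30.10 ✓; ∠(SA, AZ) = 90.00° ✓; |SA| = 4.800 ✓; bearing(S→R) − bearing(S→A) = 105.0° ✓; |SR| = 4.800 ✓; ∠(SR, RK) = 90.00° ✓; |RK| = 35.10 ✗.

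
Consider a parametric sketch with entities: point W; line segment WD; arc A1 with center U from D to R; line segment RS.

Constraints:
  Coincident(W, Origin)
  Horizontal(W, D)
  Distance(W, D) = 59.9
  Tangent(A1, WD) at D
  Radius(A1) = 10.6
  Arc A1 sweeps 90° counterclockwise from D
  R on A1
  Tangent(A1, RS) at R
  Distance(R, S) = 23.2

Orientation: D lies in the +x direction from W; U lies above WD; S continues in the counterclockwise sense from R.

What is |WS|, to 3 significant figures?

78.2

On A1, D sits at bearing -90° from U; a 90° counterclockwise sweep puts R at bearing 0°, so R = U + 10.6·(cos 0°, sin 0°) = (70.5, 10.6). The tangent condition forces UR to be normal to RS, so RS runs along (−sin 0°, cos 0°); with |RS| = 23.2, S = (70.5, 33.8). Then |WS| = |S − W| = 78.2.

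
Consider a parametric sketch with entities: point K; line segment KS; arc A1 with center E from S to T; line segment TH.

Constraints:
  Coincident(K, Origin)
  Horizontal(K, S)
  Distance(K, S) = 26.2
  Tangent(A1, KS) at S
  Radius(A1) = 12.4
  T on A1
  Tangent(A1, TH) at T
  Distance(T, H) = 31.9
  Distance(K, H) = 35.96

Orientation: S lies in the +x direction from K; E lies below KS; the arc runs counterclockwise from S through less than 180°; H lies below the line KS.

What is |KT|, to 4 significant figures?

16.59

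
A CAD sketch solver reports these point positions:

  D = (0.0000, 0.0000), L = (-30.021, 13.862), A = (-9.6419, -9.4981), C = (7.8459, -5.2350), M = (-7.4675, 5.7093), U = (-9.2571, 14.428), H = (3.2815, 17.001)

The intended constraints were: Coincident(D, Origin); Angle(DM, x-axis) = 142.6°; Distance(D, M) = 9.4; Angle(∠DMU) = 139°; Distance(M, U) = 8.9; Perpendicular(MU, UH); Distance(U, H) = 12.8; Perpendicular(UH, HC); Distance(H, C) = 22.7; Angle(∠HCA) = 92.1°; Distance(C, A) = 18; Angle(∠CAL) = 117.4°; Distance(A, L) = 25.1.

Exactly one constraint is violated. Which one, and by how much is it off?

Distance(A, L) = 25.1 — off by 5.90.

D = (0.00, 0.00) ✓; DM at 142.6° ✓; |DM| = 9.400 ✓; ∠DMU = 139.0° ✓; |MU| = 8.900 ✓; ∠(MU, UH) = 90.00° ✓; |UH| = 12.80 ✓; ∠(UH, HC) = 90.00° ✓; |HC| = 22.70 ✓; ∠HCA = 92.10° ✓; |CA| = 18.00 ✓; ∠CAL = 117.4° ✓; |AL| = 31.00 ✗.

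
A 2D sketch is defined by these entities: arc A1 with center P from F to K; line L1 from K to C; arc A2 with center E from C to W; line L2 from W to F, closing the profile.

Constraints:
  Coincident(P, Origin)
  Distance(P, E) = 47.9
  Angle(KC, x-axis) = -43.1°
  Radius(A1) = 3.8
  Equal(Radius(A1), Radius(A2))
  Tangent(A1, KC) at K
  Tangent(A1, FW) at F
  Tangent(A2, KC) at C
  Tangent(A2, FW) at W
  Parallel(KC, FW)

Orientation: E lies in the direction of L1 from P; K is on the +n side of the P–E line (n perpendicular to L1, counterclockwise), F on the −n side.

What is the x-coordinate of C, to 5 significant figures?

37.571

Tangency of A1 to both parallel lines with radius 3.8 puts K and F at P ± 3.8·n: K = (2.5964, 2.7746), F = (-2.5964, -2.7746). Equal radii place C and W the same way about E: C = E + 3.8·n = (37.571, -29.954), W = E − 3.8·n = (32.378, -35.503). So C.x = 37.571.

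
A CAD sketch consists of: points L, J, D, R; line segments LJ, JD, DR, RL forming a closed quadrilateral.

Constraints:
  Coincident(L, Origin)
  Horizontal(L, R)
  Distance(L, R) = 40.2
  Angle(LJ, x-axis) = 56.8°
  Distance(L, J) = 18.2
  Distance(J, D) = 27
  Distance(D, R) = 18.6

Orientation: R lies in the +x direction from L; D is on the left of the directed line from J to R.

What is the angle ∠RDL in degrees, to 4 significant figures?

74.13°

Checks: |LR| = 40.20 ✓; |LJ| = 18.20 ✓; |JD| = 27.00 ✓; |DR| = 18.60 ✓.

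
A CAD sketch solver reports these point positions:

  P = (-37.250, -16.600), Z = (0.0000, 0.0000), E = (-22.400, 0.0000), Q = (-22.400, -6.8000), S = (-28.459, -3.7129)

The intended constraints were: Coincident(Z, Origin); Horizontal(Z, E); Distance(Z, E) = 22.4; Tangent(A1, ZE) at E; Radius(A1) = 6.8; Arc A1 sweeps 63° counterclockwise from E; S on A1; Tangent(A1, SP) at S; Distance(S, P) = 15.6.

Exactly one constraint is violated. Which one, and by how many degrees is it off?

Tangent(A1, SP) at S — off by 7.30°.

Z = (0.00, 0.00) ✓; Z.y = 0.00, E.y = 0.00 ✓; |ZE| = 22.40 ✓; ∠(QE, EZ) = 90.00° ✓; |QE| = 6.800 ✓; bearing(Q→S) − bearing(Q→E) = 63.00° ✓; |QS| = 6.800 ✓; ∠(QS, SP) = 97.30° ✗; |SP| = 15.60 ✓.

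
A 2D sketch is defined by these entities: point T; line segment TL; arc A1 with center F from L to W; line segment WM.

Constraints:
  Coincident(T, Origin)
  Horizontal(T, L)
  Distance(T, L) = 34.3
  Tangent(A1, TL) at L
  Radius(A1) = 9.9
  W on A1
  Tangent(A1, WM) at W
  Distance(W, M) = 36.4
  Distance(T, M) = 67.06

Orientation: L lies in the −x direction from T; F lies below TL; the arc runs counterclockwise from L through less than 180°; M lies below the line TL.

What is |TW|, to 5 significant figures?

44.766

Checks: |FW| = 9.900 ✓; ∠(FW, WM) = 90.00° ✓; |WM| = 36.40 ✓; |TM| = 67.06 ✓.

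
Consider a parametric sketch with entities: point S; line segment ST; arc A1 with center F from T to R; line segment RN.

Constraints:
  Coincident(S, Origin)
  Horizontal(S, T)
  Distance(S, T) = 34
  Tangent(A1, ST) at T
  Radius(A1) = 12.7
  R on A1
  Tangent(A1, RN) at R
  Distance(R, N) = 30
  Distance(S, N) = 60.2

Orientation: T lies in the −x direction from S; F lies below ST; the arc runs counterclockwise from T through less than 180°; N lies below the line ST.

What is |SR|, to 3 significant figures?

48.9

Checks: |FT| = 12.70 ✓; |FR| = 12.70 ✓; ∠(FR, RN) = 90.00° ✓; |RN| = 30.00 ✓; |SN| = 60.20 ✓.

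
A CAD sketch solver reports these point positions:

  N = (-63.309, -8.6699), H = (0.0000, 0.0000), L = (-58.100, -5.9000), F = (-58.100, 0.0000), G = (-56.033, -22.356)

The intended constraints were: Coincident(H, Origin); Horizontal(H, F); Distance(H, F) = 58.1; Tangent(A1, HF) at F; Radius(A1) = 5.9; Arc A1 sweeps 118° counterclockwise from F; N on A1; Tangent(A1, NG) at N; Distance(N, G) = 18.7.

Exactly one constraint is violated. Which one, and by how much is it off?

Distance(N, G) = 18.7 — off by 3.20.

H = (0.00, 0.00) ✓; H.y = 0.00, F.y = 0.00 ✓; |HF| = 58.10 ✓; ∠(LF, FH) = 90.00° ✓; |LF| = 5.900 ✓; bearing(L→N) − bearing(L→F) = 118.0° ✓; |LN| = 5.900 ✓; ∠(LN, NG) = 90.01° ✓; |NG| = 15.50 ✗.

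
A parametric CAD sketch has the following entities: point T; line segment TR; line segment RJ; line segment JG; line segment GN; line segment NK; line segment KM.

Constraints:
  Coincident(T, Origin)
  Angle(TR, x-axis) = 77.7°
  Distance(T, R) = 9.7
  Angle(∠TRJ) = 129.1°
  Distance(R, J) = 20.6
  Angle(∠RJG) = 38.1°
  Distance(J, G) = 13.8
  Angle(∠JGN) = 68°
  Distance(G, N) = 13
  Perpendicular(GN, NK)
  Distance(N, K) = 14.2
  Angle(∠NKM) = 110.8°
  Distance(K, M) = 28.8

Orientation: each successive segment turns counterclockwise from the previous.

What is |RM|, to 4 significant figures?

40.03

GN is perpendicular to NK, so NK runs at 112.5°; with |NK| = 14.2, K = (-4.089, 29.87). ∠NKM = 110.8° gives KM at -178.3° from the x-axis; with |KM| = 28.8, M = (-32.88, 29.02). Then |RM| = |M − R| = 40.03.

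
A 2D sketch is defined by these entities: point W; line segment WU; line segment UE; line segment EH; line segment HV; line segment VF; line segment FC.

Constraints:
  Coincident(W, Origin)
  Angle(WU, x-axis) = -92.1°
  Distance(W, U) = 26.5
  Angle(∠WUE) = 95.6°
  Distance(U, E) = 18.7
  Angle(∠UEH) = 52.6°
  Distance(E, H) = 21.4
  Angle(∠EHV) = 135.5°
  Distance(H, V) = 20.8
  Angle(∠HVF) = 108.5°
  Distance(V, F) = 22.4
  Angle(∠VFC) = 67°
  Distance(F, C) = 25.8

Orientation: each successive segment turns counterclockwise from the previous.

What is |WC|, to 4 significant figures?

28.30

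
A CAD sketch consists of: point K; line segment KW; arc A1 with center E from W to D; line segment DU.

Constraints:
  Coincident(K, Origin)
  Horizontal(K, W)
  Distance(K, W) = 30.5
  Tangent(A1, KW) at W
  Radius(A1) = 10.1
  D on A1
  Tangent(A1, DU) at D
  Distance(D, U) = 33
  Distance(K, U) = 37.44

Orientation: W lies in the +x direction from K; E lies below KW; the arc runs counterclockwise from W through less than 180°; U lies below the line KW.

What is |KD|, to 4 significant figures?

22.08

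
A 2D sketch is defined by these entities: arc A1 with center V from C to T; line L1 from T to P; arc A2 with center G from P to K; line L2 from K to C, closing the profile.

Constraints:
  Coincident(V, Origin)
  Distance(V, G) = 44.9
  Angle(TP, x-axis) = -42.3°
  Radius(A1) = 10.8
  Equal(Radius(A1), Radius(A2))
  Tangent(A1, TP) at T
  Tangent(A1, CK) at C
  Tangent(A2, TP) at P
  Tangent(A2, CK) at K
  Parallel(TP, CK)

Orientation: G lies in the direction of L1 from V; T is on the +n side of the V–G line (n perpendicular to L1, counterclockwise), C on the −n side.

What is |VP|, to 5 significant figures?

46.181

Tangency of A1 to both parallel lines with radius 10.8 puts T and C at V ± 10.8·n: T = (7.2685, 7.9880), C = (-7.2685, -7.9880). Equal radii place P and K the same way about G: P = G + 10.8·n = (40.478, -22.230), K = G − 10.8·n = (25.941, -38.206). Then |VP| = |P − V| = 46.181.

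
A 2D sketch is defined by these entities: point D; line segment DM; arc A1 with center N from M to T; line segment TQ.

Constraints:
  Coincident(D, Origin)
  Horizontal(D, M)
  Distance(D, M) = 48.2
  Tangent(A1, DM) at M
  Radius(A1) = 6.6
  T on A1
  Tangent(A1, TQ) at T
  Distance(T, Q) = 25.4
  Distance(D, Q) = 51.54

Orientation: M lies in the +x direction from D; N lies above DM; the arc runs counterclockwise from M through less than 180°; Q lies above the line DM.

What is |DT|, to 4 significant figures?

54.76

Checks: ∠(NM, MD) = 90.00° ✓; |NT| = 6.600 ✓; ∠(NT, TQ) = 90.00° ✓; |TQ| = 25.40 ✓; |DQ| = 51.54 ✓.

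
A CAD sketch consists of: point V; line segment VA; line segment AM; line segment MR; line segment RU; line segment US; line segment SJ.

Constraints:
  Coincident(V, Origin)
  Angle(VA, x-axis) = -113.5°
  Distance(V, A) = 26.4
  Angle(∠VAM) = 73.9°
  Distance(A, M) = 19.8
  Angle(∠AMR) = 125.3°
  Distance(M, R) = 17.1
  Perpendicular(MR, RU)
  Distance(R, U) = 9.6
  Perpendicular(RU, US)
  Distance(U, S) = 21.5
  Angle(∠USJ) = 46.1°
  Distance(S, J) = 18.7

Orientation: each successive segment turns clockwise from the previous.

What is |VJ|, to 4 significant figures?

29.13

V is at the origin; VA runs at -113.5° with length 26.4, so A = (-10.53, -24.21). ∠VAM = 73.9° gives AM at 140.4° from the x-axis; with |AM| = 19.8, M = (-25.78, -11.59). ∠AMR = 125.3° gives MR at 85.70° from the x-axis; with |MR| = 17.1, R = (-24.50, 5.462). MR is perpendicular to RU, so RU runs at -4.300°; with |RU| = 9.6, U = (-14.93, 4.743). RU ⟂ US, so US runs at -94.30°; with |US| = 21.5, S = (-16.54, -16.70). ∠USJ = 46.1° gives SJ at 131.8° from the x-axis; with |SJ| = 18.7, J = (-29.00, -2.756). Then |VJ| = |J − V| = 29.13.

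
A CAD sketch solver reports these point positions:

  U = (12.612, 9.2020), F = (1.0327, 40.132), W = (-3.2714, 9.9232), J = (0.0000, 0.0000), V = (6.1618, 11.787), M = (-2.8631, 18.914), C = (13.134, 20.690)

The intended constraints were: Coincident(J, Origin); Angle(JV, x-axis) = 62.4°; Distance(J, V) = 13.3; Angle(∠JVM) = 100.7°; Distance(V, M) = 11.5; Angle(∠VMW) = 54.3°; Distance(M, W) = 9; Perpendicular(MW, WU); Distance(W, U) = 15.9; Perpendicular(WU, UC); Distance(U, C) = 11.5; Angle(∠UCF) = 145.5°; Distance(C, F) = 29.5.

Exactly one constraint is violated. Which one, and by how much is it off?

Distance(C, F) = 29.5 — off by 6.60.

J = (0.00, 0.00) ✓; JV at 62.40° ✓; |JV| = 13.30 ✓; ∠JVM = 100.7° ✓; |VM| = 11.50 ✓; ∠VMW = 54.30° ✓; |MW| = 9.000 ✓; ∠(MW, WU) = 90.00° ✓; |WU| = 15.90 ✓; ∠(WU, UC) = 90.00° ✓; |UC| = 11.50 ✓; ∠UCF = 145.5° ✓; |CF| = 22.90 ✗.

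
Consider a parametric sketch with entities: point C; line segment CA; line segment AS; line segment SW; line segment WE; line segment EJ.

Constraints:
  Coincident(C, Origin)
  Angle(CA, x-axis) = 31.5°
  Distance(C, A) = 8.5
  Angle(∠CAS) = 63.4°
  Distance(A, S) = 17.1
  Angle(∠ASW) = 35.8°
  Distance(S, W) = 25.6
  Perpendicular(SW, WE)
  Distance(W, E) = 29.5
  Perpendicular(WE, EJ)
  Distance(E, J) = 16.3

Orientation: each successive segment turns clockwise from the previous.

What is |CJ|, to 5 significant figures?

28.511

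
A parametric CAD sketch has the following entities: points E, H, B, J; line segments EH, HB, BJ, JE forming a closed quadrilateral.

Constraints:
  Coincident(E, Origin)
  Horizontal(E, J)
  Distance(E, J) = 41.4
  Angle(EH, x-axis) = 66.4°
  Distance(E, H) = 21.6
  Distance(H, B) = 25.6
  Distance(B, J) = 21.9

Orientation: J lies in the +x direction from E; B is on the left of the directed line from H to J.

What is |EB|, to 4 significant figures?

40.00

Checks: |HB| = 25.60 ✓; |BJ| = 21.90 ✓.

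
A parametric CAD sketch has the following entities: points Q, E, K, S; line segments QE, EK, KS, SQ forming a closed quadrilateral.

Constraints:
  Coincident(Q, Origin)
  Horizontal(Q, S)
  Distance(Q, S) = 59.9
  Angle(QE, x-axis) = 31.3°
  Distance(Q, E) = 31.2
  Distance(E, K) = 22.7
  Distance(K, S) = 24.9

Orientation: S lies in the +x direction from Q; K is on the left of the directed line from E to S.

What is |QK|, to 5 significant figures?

53.384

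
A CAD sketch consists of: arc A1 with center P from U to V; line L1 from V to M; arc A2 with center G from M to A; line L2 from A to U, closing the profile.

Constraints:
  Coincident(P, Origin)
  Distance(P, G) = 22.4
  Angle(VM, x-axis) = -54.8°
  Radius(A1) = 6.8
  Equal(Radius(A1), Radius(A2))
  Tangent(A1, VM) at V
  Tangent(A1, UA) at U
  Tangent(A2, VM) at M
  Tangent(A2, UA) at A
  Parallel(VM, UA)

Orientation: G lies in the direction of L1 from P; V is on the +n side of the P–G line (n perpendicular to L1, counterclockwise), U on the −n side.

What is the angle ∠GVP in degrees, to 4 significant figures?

73.11°

P is at the origin and G lies 22.4 along u from P, so G = 22.4·u = (12.91, -18.30). Tangency of A1 to both parallel lines with radius 6.8 puts V and U at P ± 6.8·n: V = (5.557, 3.920), U = (-5.557, -3.920). Then cos ∠GVP = VG·VP / (|VG||VP|), giving 73.11°.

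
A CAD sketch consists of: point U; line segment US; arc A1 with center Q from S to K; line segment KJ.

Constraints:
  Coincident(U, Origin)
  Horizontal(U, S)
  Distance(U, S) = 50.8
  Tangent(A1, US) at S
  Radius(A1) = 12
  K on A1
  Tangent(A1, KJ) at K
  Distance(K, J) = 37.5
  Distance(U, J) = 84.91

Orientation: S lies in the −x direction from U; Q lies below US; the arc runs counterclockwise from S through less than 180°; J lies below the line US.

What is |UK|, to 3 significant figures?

63.1

Checks: |QK| = 12.00 ✓; ∠(QK, KJ) = 90.00° ✓; |KJ| = 37.50 ✓; |UJ| = 84.91 ✓.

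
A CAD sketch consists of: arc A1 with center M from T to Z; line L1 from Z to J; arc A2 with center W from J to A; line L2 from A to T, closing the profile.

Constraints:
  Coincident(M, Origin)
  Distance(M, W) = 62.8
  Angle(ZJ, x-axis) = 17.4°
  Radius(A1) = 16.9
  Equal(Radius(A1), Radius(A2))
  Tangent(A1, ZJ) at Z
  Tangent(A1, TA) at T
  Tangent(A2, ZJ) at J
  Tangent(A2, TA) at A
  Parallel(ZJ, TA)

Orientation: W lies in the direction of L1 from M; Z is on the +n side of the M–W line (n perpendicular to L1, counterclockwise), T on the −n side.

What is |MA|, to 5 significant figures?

65.034

Tangency of A1 to both parallel lines with radius 16.9 puts Z and T at M ± 16.9·n: Z = (-5.0538, 16.127), T = (5.0538, -16.127). Equal radii place J and A the same way about W: J = W + 16.9·n = (54.873, 34.906), A = W − 16.9·n = (64.980, 2.6531). Then |MA| = |A − M| = 65.034.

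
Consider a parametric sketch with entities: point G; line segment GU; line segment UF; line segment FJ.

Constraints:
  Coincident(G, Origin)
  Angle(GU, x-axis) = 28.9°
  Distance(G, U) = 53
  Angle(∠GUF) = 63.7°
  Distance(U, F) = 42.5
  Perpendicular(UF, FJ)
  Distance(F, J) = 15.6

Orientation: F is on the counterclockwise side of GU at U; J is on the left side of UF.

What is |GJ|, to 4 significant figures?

37.15

G is at the origin; GU runs at 28.9° with length 53.0, so U = 53.0·(cos 28.9°, sin 28.9°) = (46.40, 25.61). ∠GUF = 63.7°, so UF runs at 28.9° + (180° − 63.7°) = 145.2° from the x-axis; with |UF| = 42.5, F = U + 42.5·(cos 145.2°, sin 145.2°) = (11.50, 49.87). UF is perpendicular to FJ; with |FJ| = 15.6 on the left of UF, J = F + 15.6·(-0.5707, -0.8211) = (2.598, 37.06). Then |GJ| = |J − G| = 37.15.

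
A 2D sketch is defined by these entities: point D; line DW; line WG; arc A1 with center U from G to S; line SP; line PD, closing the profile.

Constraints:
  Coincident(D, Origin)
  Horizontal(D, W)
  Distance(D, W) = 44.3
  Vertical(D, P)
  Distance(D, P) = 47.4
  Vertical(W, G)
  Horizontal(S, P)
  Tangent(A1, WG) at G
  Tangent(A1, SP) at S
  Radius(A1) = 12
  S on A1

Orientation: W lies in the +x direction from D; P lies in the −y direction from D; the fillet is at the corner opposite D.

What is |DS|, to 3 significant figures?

57.4

The virtual corner opposite D is at (44.3, -47.4). Since A1 is tangent to WG there, UG ⟂ WG and since A1 is tangent to SP there, US ⟂ SP, with radius 12.0, so the center U sits 12.0 in from both sides at U = (32.3, -35.4). That places the tangent points at G = (44.3, -35.4) on WG and S = (32.3, -47.4) on SP. Then |DS| = |S − D| = 57.4.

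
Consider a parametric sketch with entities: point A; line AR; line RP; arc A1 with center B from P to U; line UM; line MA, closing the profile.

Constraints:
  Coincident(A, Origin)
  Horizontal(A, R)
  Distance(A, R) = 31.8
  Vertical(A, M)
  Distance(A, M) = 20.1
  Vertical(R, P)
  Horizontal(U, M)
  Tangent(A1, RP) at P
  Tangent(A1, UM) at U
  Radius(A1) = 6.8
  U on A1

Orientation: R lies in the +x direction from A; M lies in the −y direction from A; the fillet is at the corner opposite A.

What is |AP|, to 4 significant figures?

34.47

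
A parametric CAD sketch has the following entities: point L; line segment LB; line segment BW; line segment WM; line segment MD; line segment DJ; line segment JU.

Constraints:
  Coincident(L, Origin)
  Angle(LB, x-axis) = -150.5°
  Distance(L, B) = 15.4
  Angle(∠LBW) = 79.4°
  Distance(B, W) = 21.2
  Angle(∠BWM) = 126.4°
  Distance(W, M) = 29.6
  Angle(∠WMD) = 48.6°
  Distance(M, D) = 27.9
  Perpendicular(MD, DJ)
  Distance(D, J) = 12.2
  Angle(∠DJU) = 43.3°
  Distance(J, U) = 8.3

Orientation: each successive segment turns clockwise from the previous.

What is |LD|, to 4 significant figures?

10.27

∠BWM = 126.4° gives WM at 55.30° from the x-axis; with |WM| = 29.6, M = (-3.420, 36.81). ∠WMD = 48.6° gives MD at -76.10° from the x-axis; with |MD| = 27.9, D = (3.283, 9.726). Then |LD| = |D − L| = 10.27.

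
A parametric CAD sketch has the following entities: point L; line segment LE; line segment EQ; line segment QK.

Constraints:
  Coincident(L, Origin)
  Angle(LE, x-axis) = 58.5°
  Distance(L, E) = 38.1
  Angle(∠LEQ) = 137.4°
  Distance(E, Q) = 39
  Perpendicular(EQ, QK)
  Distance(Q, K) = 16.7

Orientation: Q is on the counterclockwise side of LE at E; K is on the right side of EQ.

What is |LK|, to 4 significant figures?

79.37

L is at the origin; LE runs at 58.5° with length 38.1, so E = 38.1·(cos 58.5°, sin 58.5°) = (19.91, 32.49). ∠LEQ = 137.4°, so EQ runs at 58.5° + (180° − 137.4°) = 101.1° from the x-axis; with |EQ| = 39.0, Q = E + 39.0·(cos 101.1°, sin 101.1°) = (12.40, 70.76). EQ is perpendicular to QK; with |QK| = 16.7 on the right of EQ, K = Q + 16.7·(0.9813, 0.1925) = (28.79, 73.97). Then |LK| = |K − L| = 79.37.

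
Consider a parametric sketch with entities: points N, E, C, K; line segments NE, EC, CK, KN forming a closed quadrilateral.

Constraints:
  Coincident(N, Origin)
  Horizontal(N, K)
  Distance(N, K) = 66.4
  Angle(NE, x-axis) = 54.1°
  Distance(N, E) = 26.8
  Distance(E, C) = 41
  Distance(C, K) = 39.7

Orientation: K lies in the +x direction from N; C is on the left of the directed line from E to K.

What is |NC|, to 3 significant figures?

65.4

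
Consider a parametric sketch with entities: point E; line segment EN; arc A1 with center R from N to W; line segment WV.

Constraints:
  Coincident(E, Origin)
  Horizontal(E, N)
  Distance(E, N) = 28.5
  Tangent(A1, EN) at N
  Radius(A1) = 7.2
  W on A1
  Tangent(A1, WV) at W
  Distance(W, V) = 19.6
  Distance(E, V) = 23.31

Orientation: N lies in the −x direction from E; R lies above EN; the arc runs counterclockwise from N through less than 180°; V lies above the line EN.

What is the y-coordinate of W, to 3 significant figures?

3.38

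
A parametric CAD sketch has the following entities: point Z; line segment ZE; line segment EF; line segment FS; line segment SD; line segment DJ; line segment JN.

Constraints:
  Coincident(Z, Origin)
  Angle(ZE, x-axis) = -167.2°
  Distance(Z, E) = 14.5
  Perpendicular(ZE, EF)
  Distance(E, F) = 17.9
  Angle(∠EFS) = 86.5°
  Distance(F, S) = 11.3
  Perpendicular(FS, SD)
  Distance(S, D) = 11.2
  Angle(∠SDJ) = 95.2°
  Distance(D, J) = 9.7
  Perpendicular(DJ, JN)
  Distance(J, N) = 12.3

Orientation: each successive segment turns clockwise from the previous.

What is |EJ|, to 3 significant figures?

5.81

Z is at the origin; ZE runs at -167.2° with length 14.5, so E = (-14.1, -3.21). ZE is perpendicular to EF, so EF runs at 103°; with |EF| = 17.9, F = (-18.1, 14.2). ∠EFS = 86.5° gives FS at 9.30° from the x-axis; with |FS| = 11.3, S = (-6.95, 16.1). The perpendicularity gives SD at right angles to FS, so SD runs at -80.7°; with |SD| = 11.2, D = (-5.14, 5.02). ∠SDJ = 95.2° gives DJ at -166° from the x-axis; with |DJ| = 9.7, J = (-14.5, 2.59). Then |EJ| = |J − E| = 5.81.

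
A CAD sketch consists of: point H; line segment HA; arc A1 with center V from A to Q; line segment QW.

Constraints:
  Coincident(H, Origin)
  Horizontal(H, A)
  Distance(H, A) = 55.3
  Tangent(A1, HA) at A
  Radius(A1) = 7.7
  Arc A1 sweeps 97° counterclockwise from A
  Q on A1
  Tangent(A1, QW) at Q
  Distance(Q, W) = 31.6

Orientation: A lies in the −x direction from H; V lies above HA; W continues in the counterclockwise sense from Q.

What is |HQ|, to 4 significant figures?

48.43

Since A1 is tangent to HA there, VA ⟂ HA, so V = A + (0, 7.7) = (-55.30, 7.700). On A1, A sits at bearing -90° from V; a 97° counterclockwise sweep puts Q at bearing 7°, so Q = V + 7.7·(cos 7°, sin 7°) = (-47.66, 8.638). Then |HQ| = |Q − H| = 48.43.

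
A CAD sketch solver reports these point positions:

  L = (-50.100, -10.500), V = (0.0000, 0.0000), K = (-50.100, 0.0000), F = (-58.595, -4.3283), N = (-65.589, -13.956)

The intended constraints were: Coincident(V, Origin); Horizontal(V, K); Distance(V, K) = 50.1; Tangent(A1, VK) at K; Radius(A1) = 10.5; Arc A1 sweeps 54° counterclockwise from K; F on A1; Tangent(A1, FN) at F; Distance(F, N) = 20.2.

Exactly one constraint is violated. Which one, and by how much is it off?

Distance(F, N) = 20.2 — off by 8.30.

V = (0.00, 0.00) ✓; V.y = 0.00, K.y = 0.00 ✓; |VK| = 50.10 ✓; ∠(LK, KV) = 90.00° ✓; |LK| = 10.50 ✓; bearing(L→F) − bearing(L→K) = 54.00° ✓; |LF| = 10.50 ✓; ∠(LF, FN) = 90.00° ✓; |FN| = 11.90 ✗.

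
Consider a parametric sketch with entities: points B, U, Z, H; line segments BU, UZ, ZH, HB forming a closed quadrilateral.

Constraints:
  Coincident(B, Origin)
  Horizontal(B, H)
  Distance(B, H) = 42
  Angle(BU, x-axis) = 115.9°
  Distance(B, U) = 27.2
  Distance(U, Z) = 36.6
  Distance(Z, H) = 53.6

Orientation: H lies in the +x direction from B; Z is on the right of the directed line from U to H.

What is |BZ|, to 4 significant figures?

15.83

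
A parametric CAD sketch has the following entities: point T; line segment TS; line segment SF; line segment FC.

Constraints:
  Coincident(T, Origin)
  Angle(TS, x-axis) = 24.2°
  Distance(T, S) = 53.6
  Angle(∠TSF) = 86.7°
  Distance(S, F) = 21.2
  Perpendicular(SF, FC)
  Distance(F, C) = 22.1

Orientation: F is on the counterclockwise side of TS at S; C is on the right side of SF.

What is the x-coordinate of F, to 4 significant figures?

39.10

T is at the origin; TS runs at 24.2° with length 53.6, so S = 53.6·(cos 24.2°, sin 24.2°) = (48.89, 21.97). ∠TSF = 86.7°, so SF runs at 24.2° + (180° − 86.7°) = 117.5° from the x-axis; with |SF| = 21.2, F = S + 21.2·(cos 117.5°, sin 117.5°) = (39.10, 40.78). So F.x = 39.10.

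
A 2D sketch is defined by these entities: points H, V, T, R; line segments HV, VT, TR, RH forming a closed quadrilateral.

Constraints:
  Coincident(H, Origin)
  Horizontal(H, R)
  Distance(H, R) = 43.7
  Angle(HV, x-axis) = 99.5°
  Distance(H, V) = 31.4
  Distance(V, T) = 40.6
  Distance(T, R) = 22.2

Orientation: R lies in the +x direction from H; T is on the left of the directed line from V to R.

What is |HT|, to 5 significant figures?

39.300

H is at the origin; HR is horizontal with |HR| = 43.7 and R in +x, so R = (43.7, 0). HV runs at 99.5° with |HV| = 31.4, so V = (-5.1825, 30.969). T is determined by |VT| = 40.6 and |TR| = 22.2 together: it lies at the intersection of circle(V, 40.6) and circle(R, 22.2). With |VR| = 57.867, the foot of the radical line on VR is 38.918 from V and the perpendicular offset is √(40.6² − 38.918²) = 11.566. Taking the left-of-VR solution: T = (33.883, 19.911).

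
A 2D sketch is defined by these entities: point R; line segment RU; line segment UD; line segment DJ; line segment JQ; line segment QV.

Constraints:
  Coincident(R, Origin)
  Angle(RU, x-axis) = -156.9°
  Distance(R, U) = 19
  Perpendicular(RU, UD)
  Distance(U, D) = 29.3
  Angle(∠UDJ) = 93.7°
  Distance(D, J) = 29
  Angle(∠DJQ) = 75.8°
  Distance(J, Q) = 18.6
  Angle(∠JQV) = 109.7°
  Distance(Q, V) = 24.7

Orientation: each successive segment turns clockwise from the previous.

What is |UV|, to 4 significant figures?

9.010

R is at the origin; RU runs at -156.9° with length 19.0, so U = (-17.48, -7.454). The perpendicularity gives UD at right angles to RU, so UD runs at 113.1°; with |UD| = 29.3, D = (-28.97, 19.50). ∠UDJ = 93.7° gives DJ at 26.80° from the x-axis; with |DJ| = 29.0, J = (-3.087, 32.57). ∠DJQ = 75.8° gives JQ at -77.40° from the x-axis; with |JQ| = 18.6, Q = (0.9704, 14.42). ∠JQV = 109.7° gives QV at -147.7° from the x-axis; with |QV| = 24.7, V = (-19.91, 1.221). Then |UV| = |V − U| = 9.010.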